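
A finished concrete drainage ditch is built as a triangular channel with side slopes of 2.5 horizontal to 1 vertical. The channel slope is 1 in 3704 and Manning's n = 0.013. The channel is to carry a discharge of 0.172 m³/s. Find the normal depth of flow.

y_n = 0.407 m

Manning's equation rearranged: A R^(2/3) = nQ / (1·√S) = 0.013 × 0.172 / (√0.00027) = 0.1361.
Try y = 0.342 m: A R^(2/3) = 0.08574 — too small.
Try y = 0.507 m: A R^(2/3) = 0.245 — too large.
Try y = 0.407 m: A R^(2/3) = 0.1364 — close enough.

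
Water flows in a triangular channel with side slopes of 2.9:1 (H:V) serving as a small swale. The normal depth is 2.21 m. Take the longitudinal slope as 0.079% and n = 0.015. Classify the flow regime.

For a triangular section with side slope z = 2.9: A = zy² = 2.9×2.21² = 14.16 m²; P = 2y√(1+z²) = 2×2.21×3.068 = 13.56 m.
Hydraulic radius R = A/P = 14.16/13.56 = 1.045 m.
V = (1/n) R^(2/3) √S = (1/0.015) × 1.045^(2/3) × √0.00079 = 1.929 m/s. Hydraulic depth D_h = A/T = 14.16/12.82 = 1.105 m.
Froude number Fr = V/√(g·D_h) = 1.929/√(9.81×1.105) = 0.586, which is less than 1, so the flow is subcritical.

subcritical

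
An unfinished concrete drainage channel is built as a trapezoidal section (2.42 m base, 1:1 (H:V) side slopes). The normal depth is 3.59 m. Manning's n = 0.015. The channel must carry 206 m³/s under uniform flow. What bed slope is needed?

With bottom width b = 2.42 m and side slope z = 1: A = (b + zy)y = (2.42 + 1×3.59)×3.59 = 21.58 m²; P = b + 2y√(1+z²) = 2.42 + 2×3.59×1.414 = 12.57 m.
Hydraulic radius R = A/P = 21.58/12.57 = 1.716 m.
From Manning's equation, S = [nQ / (1 A R^(2/3))]² = [0.015 × 206 / (1 × 21.58 × 1.716^(2/3))]² = 0.00998.

S = 0.00998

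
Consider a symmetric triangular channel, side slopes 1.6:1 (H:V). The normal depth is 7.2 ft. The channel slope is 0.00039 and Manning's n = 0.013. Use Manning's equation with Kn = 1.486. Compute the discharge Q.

For a triangular section with side slope z = 1.6: A = zy² = 1.6×7.2² = 82.94 ft²; P = 2y√(1+z²) = 2×7.2×1.887 = 27.17 ft.
Hydraulic radius R = A/P = 82.94/27.17 = 3.053 ft.
Manning's equation: Q = (1.486/n) A R^(2/3) S^(1/2) = (1.486/0.013) × 82.94 × 3.053^(2/3) × 0.00039^(1/2) = 394 ft³/s.

Q = 394 ft³/s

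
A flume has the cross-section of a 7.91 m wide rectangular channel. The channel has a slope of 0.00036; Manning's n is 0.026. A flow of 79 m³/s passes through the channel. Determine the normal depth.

y_n = 7.3 m

Manning's equation rearranged: A R^(2/3) = nQ / (1·√S) = 0.026 × 79 / (√0.00036) = 108.3.
Try y = 8.15 m: A R^(2/3) = 123.8 — too large.
Try y = 6.01 m: A R^(2/3) = 84.87 — too small.
Try y = 7.3 m: A R^(2/3) = 108.2 — matches.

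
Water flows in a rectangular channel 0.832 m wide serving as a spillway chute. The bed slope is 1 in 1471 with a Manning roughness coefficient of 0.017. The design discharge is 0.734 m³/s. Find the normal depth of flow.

Manning's equation rearranged: A R^(2/3) = nQ / (1·√S) = 0.017 × 0.734 / (√0.0006798) = 0.4786.
At y = 1.12 m: A R^(2/3) = 0.4207 — too small.
At y = 1.48 m: A R^(2/3) = 0.5817 — too large.
At y = 1.25 m: A R^(2/3) = 0.4785 — close enough.

y_n = 1.25 m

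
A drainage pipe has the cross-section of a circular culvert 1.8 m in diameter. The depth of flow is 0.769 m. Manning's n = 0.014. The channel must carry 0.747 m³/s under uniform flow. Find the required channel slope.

S = 0.00034

For a circular section of diameter D = 1.8 m at depth y = 0.769 m, the central angle is θ = 2 arccos(1 − 2y/D) = 2.849 rad. Then A = (D²/8)(θ − sin θ) = 1.037 m² and P = Dθ/2 = 2.564 m.
Hydraulic radius R = A/P = 1.037/2.564 = 0.4045 m.
From Manning's equation, S = [nQ / (1 A R^(2/3))]² = [0.014 × 0.747 / (1 × 1.037 × 0.4045^(2/3))]² = 0.00034.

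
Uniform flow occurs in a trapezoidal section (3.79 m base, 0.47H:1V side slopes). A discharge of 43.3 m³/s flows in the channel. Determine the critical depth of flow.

y_c = 2.16 m

At critical depth, Q² T / (g A³) = 1, i.e. A³/T = Q²/g = 43.3²/9.81 = 191.1.
At y = 2.45 m: A³/T = 291.2 — over.
At y = 2.16 m: A³/T = 192.1 — matches.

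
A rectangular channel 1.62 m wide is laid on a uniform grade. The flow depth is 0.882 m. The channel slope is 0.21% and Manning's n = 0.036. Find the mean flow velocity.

V = 0.716 m/s

Flow area A = b·y = 1.62 × 0.882 = 1.429 m². Wetted perimeter P = b + 2y = 1.62 + 2×0.882 = 3.384 m.
Hydraulic radius R = A/P = 1.429/3.384 = 0.4222 m.
From Manning's equation, V = (1/n) R^(2/3) S^(1/2) = (1/0.036) × 0.4222^(2/3) × 0.0021^(1/2) = 0.716 m/s.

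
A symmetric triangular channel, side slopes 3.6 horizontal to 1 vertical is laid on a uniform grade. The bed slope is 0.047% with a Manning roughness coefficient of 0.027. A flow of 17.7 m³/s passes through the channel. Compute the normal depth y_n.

y_n = 2.37 m

Manning's equation rearranged: A R^(2/3) = nQ / (1·√S) = 0.027 × 17.7 / (√0.00047) = 22.04.
Trying y = 2.73 m: A R^(2/3) = 32.21 — high.
Trying y = 1.69 m: A R^(2/3) = 8.965 — low.
Trying y = 2.37 m: A R^(2/3) = 22.09 — matches.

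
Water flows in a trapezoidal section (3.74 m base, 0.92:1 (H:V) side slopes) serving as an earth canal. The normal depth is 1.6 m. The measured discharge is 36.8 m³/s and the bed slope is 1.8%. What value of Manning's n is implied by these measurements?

n = 0.031

With bottom width b = 3.74 m and side slope z = 0.92: A = (b + zy)y = (3.74 + 0.92×1.6)×1.6 = 8.339 m²; P = b + 2y√(1+z²) = 3.74 + 2×1.6×1.359 = 8.088 m.
Hydraulic radius R = A/P = 8.339/8.088 = 1.031 m.
Rearranging Manning's equation: n = (1/Q) A R^(2/3) S^(1/2) = (1/36.8) × 8.339 × 1.031^(2/3) × √0.018 = 0.031.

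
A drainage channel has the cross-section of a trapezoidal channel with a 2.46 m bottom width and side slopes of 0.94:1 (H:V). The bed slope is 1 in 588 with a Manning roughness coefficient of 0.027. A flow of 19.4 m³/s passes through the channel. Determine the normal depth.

Manning's equation rearranged: A R^(2/3) = nQ / (1·√S) = 0.027 × 19.4 / (√0.001701) = 12.7.
Trying y = 1.79 m: A R^(2/3) = 7.443 — short.
Trying y = 2.67 m: A R^(2/3) = 16.25 — over.
Trying y = 2.36 m: A R^(2/3) = 12.71 — close enough.

y_n = 2.36 m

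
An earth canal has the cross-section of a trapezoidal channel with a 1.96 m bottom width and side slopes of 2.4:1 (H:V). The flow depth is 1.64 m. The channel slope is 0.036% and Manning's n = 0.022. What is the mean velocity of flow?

With bottom width b = 1.96 m and side slope z = 2.4: A = (b + zy)y = (1.96 + 2.4×1.64)×1.64 = 9.669 m²; P = b + 2y√(1+z²) = 1.96 + 2×1.64×2.6 = 10.49 m.
Hydraulic radius R = A/P = 9.669/10.49 = 0.922 m.
From Manning's equation, V = (1/n) R^(2/3) S^(1/2) = (1/0.022) × 0.922^(2/3) × 0.00036^(1/2) = 0.817 m/s.

V = 0.817 m/s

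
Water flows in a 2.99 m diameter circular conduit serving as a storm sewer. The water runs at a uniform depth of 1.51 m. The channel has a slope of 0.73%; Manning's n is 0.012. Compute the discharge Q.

For a circular section of diameter D = 2.99 m at depth y = 1.51 m, the central angle is θ = 2 arccos(1 − 2y/D) = 3.162 rad. Then A = (D²/8)(θ − sin θ) = 3.556 m² and P = Dθ/2 = 4.727 m.
Hydraulic radius R = A/P = 3.556/4.727 = 0.7522 m.
Manning's equation: Q = (1/n) A R^(2/3) S^(1/2) = (1/0.012) × 3.556 × 0.7522^(2/3) × 0.0073^(1/2) = 20.9 m³/s.

Q = 20.9 m³/s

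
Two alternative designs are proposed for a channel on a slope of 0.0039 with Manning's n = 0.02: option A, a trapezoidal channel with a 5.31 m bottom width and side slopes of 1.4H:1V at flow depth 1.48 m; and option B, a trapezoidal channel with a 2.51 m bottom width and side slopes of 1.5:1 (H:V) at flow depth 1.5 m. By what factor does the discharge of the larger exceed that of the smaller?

1.69

Channel A: With bottom width b = 5.31 m and side slope z = 1.4: A = (b + zy)y = (5.31 + 1.4×1.48)×1.48 = 10.93 m²; P = b + 2y√(1+z²) = 5.31 + 2×1.48×1.72 = 10.4 m. Hydraulic radius R = A/P = 10.93/10.4 = 1.05 m. Q_A = (1/0.02)·10.93·1.05^(2/3)·√0.0039 = 35.25 m³/s.
Channel B: With bottom width b = 2.51 m and side slope z = 1.5: A = (b + zy)y = (2.51 + 1.5×1.5)×1.5 = 7.14 m²; P = b + 2y√(1+z²) = 2.51 + 2×1.5×1.803 = 7.918 m. Hydraulic radius R = A/P = 7.14/7.918 = 0.9017 m. Q_B = (1/0.02)·7.14·0.9017^(2/3)·√0.0039 = 20.81 m³/s.
The larger discharge is 35.25 m³/s and the smaller is 20.81 m³/s; the ratio is 1.69.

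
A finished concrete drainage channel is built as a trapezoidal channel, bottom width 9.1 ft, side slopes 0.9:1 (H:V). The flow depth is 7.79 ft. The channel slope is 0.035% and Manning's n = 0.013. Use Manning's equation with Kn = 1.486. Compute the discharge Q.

Q = 696 ft³/s

With bottom width b = 9.1 ft and side slope z = 0.9: A = (b + zy)y = (9.1 + 0.9×7.79)×7.79 = 125.5 ft²; P = b + 2y√(1+z²) = 9.1 + 2×7.79×1.345 = 30.06 ft.
Hydraulic radius R = A/P = 125.5/30.06 = 4.175 ft.
Manning's equation: Q = (1.486/n) A R^(2/3) S^(1/2) = (1.486/0.013) × 125.5 × 4.175^(2/3) × 0.00035^(1/2) = 696 ft³/s.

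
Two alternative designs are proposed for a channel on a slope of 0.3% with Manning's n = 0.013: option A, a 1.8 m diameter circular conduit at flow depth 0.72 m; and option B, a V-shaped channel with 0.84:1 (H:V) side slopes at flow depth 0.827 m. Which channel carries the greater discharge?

channel A

Channel A: For a circular section of diameter D = 1.8 m at depth y = 0.72 m, the central angle is θ = 2 arccos(1 − 2y/D) = 2.739 rad. Then A = (D²/8)(θ − sin θ) = 0.9505 m² and P = Dθ/2 = 2.465 m. Hydraulic radius R = A/P = 0.9505/2.465 = 0.3856 m. Q_A = (1/0.013)·0.9505·0.3856^(2/3)·√0.003 = 2.122 m³/s.
Channel B: For a triangular section with side slope z = 0.84: A = zy² = 0.84×0.827² = 0.5745 m²; P = 2y√(1+z²) = 2×0.827×1.306 = 2.16 m. Hydraulic radius R = A/P = 0.5745/2.16 = 0.266 m. Q_B = (1/0.013)·0.5745·0.266^(2/3)·√0.003 = 1.001 m³/s.
Q_A = 2.122 m³/s vs Q_B = 1.001 m³/s, so channel A carries more.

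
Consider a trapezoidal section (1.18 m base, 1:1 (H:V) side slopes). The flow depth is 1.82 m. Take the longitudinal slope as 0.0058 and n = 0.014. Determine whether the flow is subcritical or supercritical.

With bottom width b = 1.18 m and side slope z = 1: A = (b + zy)y = (1.18 + 1×1.82)×1.82 = 5.46 m²; P = b + 2y√(1+z²) = 1.18 + 2×1.82×1.414 = 6.328 m.
Hydraulic radius R = A/P = 5.46/6.328 = 0.8629 m.
V = (1/n) R^(2/3) √S = (1/0.014) × 0.8629^(2/3) × √0.0058 = 4.93 m/s. Hydraulic depth D_h = A/T = 5.46/4.82 = 1.133 m.
Froude number Fr = V/√(g·D_h) = 4.93/√(9.81×1.133) = 1.48, which is greater than 1, so the flow is supercritical.

supercritical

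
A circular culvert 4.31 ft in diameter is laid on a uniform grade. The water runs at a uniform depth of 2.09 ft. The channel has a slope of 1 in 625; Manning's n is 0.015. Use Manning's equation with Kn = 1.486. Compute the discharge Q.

Q = 28.8 ft³/s

For a circular section of diameter D = 4.31 ft at depth y = 2.09 ft, the central angle is θ = 2 arccos(1 − 2y/D) = 3.081 rad. Then A = (D²/8)(θ − sin θ) = 7.015 ft² and P = Dθ/2 = 6.64 ft.
Hydraulic radius R = A/P = 7.015/6.64 = 1.056 ft.
Manning's equation: Q = (1.486/n) A R^(2/3) S^(1/2) = (1.486/0.015) × 7.015 × 1.056^(2/3) × 0.0016^(1/2) = 28.8 ft³/s.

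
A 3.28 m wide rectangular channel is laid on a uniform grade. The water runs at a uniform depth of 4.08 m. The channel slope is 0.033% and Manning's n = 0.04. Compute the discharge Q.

Flow area A = b·y = 3.28 × 4.08 = 13.38 m². Wetted perimeter P = b + 2y = 3.28 + 2×4.08 = 11.44 m.
Hydraulic radius R = A/P = 13.38/11.44 = 1.17 m.
Manning's equation: Q = (1/n) A R^(2/3) S^(1/2) = (1/0.04) × 13.38 × 1.17^(2/3) × 0.00033^(1/2) = 6.75 m³/s.

Q = 6.75 m³/s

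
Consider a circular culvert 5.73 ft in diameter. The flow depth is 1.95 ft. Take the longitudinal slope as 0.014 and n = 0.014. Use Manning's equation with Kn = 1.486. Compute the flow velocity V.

V = 13.3 ft/s

For a circular section of diameter D = 5.73 ft at depth y = 1.95 ft, the central angle is θ = 2 arccos(1 − 2y/D) = 2.491 rad. Then A = (D²/8)(θ − sin θ) = 7.741 ft² and P = Dθ/2 = 7.138 ft.
Hydraulic radius R = A/P = 7.741/7.138 = 1.084 ft.
From Manning's equation, V = (1.486/n) R^(2/3) S^(1/2) = (1.486/0.014) × 1.084^(2/3) × 0.014^(1/2) = 13.3 ft/s.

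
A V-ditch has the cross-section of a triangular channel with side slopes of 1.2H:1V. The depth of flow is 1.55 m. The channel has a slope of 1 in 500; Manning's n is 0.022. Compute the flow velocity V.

For a triangular section with side slope z = 1.2: A = zy² = 1.2×1.55² = 2.883 m²; P = 2y√(1+z²) = 2×1.55×1.562 = 4.842 m.
Hydraulic radius R = A/P = 2.883/4.842 = 0.5954 m.
From Manning's equation, V = (1/n) R^(2/3) S^(1/2) = (1/0.022) × 0.5954^(2/3) × 0.002^(1/2) = 1.44 m/s.

V = 1.44 m/s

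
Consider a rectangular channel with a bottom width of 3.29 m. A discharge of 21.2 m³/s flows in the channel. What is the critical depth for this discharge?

y_c = 1.62 m

For a rectangular channel, critical depth y_c = (q²/g)^(1/3) where q = Q/b = 21.2/3.29 = 6.444 m²/s.
So y_c = (6.444²/9.81)^(1/3) = 1.62 m.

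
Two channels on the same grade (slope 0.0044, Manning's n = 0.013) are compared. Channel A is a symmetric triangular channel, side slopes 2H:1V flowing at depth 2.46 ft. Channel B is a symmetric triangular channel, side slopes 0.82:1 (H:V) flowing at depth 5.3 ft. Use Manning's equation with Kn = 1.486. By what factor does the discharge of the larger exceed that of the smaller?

Channel A: For a triangular section with side slope z = 2: A = zy² = 2×2.46² = 12.1 ft²; P = 2y√(1+z²) = 2×2.46×2.236 = 11 ft. Hydraulic radius R = A/P = 12.1/11 = 1.1 ft. Q_A = (1.486/0.013)·12.1·1.1^(2/3)·√0.0044 = 97.8 ft³/s.
Channel B: For a triangular section with side slope z = 0.82: A = zy² = 0.82×5.3² = 23.03 ft²; P = 2y√(1+z²) = 2×5.3×1.293 = 13.71 ft. Hydraulic radius R = A/P = 23.03/13.71 = 1.68 ft. Q_B = (1.486/0.013)·23.03·1.68^(2/3)·√0.0044 = 246.8 ft³/s.
The larger discharge is 246.8 ft³/s and the smaller is 97.8 ft³/s; the ratio is 2.52.

2.52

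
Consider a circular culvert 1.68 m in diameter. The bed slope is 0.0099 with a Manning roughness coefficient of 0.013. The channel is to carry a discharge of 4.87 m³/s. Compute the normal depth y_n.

Manning's equation rearranged: A R^(2/3) = nQ / (1·√S) = 0.013 × 4.87 / (√0.0099) = 0.6363.
At y = 1.02 m: A R^(2/3) = 0.8504 — too large.
At y = 0.852 m: A R^(2/3) = 0.6367 — ≈ 0.6363.

y_n = 0.852 m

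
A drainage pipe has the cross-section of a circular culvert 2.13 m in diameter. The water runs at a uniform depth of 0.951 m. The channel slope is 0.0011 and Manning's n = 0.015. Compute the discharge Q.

For a circular section of diameter D = 2.13 m at depth y = 0.951 m, the central angle is θ = 2 arccos(1 − 2y/D) = 2.927 rad. Then A = (D²/8)(θ − sin θ) = 1.539 m² and P = Dθ/2 = 3.117 m.
Hydraulic radius R = A/P = 1.539/3.117 = 0.4938 m.
Manning's equation: Q = (1/n) A R^(2/3) S^(1/2) = (1/0.015) × 1.539 × 0.4938^(2/3) × 0.0011^(1/2) = 2.13 m³/s.

Q = 2.13 m³/s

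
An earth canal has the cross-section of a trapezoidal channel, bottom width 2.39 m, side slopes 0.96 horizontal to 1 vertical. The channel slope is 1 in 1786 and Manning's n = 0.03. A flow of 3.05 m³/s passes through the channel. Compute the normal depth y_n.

y_n = 1.27 m

Manning's equation rearranged: A R^(2/3) = nQ / (1·√S) = 0.03 × 3.05 / (√0.0005599) = 3.867.
At y = 1.03 m: A R^(2/3) = 2.647 — short.
At y = 1.53 m: A R^(2/3) = 5.464 — over.
At y = 1.27 m: A R^(2/3) = 3.869 — matches.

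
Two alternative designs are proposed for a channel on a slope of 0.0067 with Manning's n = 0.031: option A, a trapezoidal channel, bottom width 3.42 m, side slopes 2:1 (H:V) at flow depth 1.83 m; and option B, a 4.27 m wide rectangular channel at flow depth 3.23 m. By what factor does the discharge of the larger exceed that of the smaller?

1.17

Channel A: With bottom width b = 3.42 m and side slope z = 2: A = (b + zy)y = (3.42 + 2×1.83)×1.83 = 12.96 m²; P = b + 2y√(1+z²) = 3.42 + 2×1.83×2.236 = 11.6 m. Hydraulic radius R = A/P = 12.96/11.6 = 1.117 m. Q_A = (1/0.031)·12.96·1.117^(2/3)·√0.0067 = 36.82 m³/s.
Channel B: Flow area A = b·y = 4.27 × 3.23 = 13.79 m². Wetted perimeter P = b + 2y = 4.27 + 2×3.23 = 10.73 m. Hydraulic radius R = A/P = 13.79/10.73 = 1.285 m. Q_B = (1/0.031)·13.79·1.285^(2/3)·√0.0067 = 43.05 m³/s.
The larger discharge is 43.05 m³/s and the smaller is 36.82 m³/s; the ratio is 1.17.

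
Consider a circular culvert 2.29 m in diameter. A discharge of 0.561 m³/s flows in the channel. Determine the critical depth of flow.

y_c = 0.335 m

At critical depth, Q² T / (g A³) = 1, i.e. A³/T = Q²/g = 0.561²/9.81 = 0.03208.
Trying y = 0.233 m: A³/T = 0.007677 — too small.
Trying y = 0.405 m: A³/T = 0.06795 — too large.
Trying y = 0.335 m: A³/T = 0.03221 — ≈ 0.03208.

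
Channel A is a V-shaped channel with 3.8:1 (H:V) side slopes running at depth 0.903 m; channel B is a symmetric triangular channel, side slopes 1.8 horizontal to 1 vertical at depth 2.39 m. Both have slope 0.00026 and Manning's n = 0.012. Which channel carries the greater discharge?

channel B

Channel A: For a triangular section with side slope z = 3.8: A = zy² = 3.8×0.903² = 3.099 m²; P = 2y√(1+z²) = 2×0.903×3.929 = 7.096 m. Hydraulic radius R = A/P = 3.099/7.096 = 0.4366 m. Q_A = (1/0.012)·3.099·0.4366^(2/3)·√0.00026 = 2.396 m³/s.
Channel B: For a triangular section with side slope z = 1.8: A = zy² = 1.8×2.39² = 10.28 m²; P = 2y√(1+z²) = 2×2.39×2.059 = 9.843 m. Hydraulic radius R = A/P = 10.28/9.843 = 1.045 m. Q_B = (1/0.012)·10.28·1.045^(2/3)·√0.00026 = 14.22 m³/s.
Q_A = 2.396 m³/s vs Q_B = 14.22 m³/s, so channel B carries more.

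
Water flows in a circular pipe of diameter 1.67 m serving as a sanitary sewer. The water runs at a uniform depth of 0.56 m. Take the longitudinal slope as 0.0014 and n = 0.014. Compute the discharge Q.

For a circular section of diameter D = 1.67 m at depth y = 0.56 m, the central angle is θ = 2 arccos(1 − 2y/D) = 2.47 rad. Then A = (D²/8)(θ − sin θ) = 0.6444 m² and P = Dθ/2 = 2.063 m.
Hydraulic radius R = A/P = 0.6444/2.063 = 0.3124 m.
Manning's equation: Q = (1/n) A R^(2/3) S^(1/2) = (1/0.014) × 0.6444 × 0.3124^(2/3) × 0.0014^(1/2) = 0.793 m³/s.

Q = 0.793 m³/s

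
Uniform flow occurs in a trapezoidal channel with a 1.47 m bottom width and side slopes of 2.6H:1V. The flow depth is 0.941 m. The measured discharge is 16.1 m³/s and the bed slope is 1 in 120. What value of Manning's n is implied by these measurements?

n = 0.014

With bottom width b = 1.47 m and side slope z = 2.6: A = (b + zy)y = (1.47 + 2.6×0.941)×0.941 = 3.686 m²; P = b + 2y√(1+z²) = 1.47 + 2×0.941×2.786 = 6.713 m.
Hydraulic radius R = A/P = 3.686/6.713 = 0.549 m.
Rearranging Manning's equation: n = (1/Q) A R^(2/3) S^(1/2) = (1/16.1) × 3.686 × 0.549^(2/3) × √0.008333 = 0.014.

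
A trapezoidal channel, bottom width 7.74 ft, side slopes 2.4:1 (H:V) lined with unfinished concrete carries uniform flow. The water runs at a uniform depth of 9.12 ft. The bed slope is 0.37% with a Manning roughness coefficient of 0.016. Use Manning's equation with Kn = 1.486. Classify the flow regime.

supercritical

With bottom width b = 7.74 ft and side slope z = 2.4: A = (b + zy)y = (7.74 + 2.4×9.12)×9.12 = 270.2 ft²; P = b + 2y√(1+z²) = 7.74 + 2×9.12×2.6 = 55.16 ft.
Hydraulic radius R = A/P = 270.2/55.16 = 4.898 ft.
V = (1.486/n) R^(2/3) √S = (1.486/0.016) × 4.898^(2/3) × √0.0037 = 16.29 ft/s. Hydraulic depth D_h = A/T = 270.2/51.52 = 5.245 ft.
Froude number Fr = V/√(g·D_h) = 16.29/√(32.2×5.245) = 1.25, which is greater than 1, so the flow is supercritical.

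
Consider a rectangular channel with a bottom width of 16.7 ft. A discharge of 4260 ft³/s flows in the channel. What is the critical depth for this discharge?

y_c = 12.6 ft

For a rectangular channel, critical depth y_c = (q²/g)^(1/3) where q = Q/b = 4260/16.7 = 255.1 ft²/s.
So y_c = (255.1²/32.2)^(1/3) = 12.6 ft.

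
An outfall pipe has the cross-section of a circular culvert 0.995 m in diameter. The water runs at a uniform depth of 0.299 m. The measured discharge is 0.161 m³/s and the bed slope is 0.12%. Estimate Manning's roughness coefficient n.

For a circular section of diameter D = 0.995 m at depth y = 0.299 m, the central angle is θ = 2 arccos(1 − 2y/D) = 2.321 rad. Then A = (D²/8)(θ − sin θ) = 0.1966 m² and P = Dθ/2 = 1.155 m.
Hydraulic radius R = A/P = 0.1966/1.155 = 0.1703 m.
Rearranging Manning's equation: n = (1/Q) A R^(2/3) S^(1/2) = (1/0.161) × 0.1966 × 0.1703^(2/3) × √0.0012 = 0.013.

n = 0.013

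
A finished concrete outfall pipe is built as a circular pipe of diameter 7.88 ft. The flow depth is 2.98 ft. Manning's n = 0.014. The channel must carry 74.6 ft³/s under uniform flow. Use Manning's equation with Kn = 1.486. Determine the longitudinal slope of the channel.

S = 0.000911

For a circular section of diameter D = 7.88 ft at depth y = 2.98 ft, the central angle is θ = 2 arccos(1 − 2y/D) = 2.649 rad. Then A = (D²/8)(θ − sin θ) = 16.9 ft² and P = Dθ/2 = 10.44 ft.
Hydraulic radius R = A/P = 16.9/10.44 = 1.619 ft.
From Manning's equation, S = [nQ / (1.486 A R^(2/3))]² = [0.014 × 74.6 / (1.486 × 16.9 × 1.619^(2/3))]² = 0.000911.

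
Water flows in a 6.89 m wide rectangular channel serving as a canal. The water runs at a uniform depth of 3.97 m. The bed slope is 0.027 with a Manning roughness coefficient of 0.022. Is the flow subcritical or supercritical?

Flow area A = b·y = 6.89 × 3.97 = 27.35 m². Wetted perimeter P = b + 2y = 6.89 + 2×3.97 = 14.83 m.
Hydraulic radius R = A/P = 27.35/14.83 = 1.844 m.
V = (1/n) R^(2/3) √S = (1/0.022) × 1.844^(2/3) × √0.027 = 11.23 m/s. Hydraulic depth D_h = A/T = 27.35/6.89 = 3.97 m.
Froude number Fr = V/√(g·D_h) = 11.23/√(9.81×3.97) = 1.8, which is greater than 1, so the flow is supercritical.

supercritical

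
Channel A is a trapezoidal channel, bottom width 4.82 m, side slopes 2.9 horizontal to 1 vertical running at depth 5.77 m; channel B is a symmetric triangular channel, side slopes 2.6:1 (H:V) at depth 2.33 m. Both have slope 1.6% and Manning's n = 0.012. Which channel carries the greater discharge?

channel A

Channel A: With bottom width b = 4.82 m and side slope z = 2.9: A = (b + zy)y = (4.82 + 2.9×5.77)×5.77 = 124.4 m²; P = b + 2y√(1+z²) = 4.82 + 2×5.77×3.068 = 40.22 m. Hydraulic radius R = A/P = 124.4/40.22 = 3.092 m. Q_A = (1/0.012)·124.4·3.092^(2/3)·√0.016 = 2782 m³/s.
Channel B: For a triangular section with side slope z = 2.6: A = zy² = 2.6×2.33² = 14.12 m²; P = 2y√(1+z²) = 2×2.33×2.786 = 12.98 m. Hydraulic radius R = A/P = 14.12/12.98 = 1.087 m. Q_B = (1/0.012)·14.12·1.087^(2/3)·√0.016 = 157.3 m³/s.
Q_A = 2782 m³/s vs Q_B = 157.3 m³/s, so channel A carries more.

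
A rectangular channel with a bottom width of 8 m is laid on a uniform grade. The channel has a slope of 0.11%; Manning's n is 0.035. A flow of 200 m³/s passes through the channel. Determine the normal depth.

Manning's equation rearranged: A R^(2/3) = nQ / (1·√S) = 0.035 × 200 / (√0.0011) = 211.1.
Trying y = 14 m: A R^(2/3) = 238.7 — too large.
Trying y = 9.93 m: A R^(2/3) = 159.7 — too small.
Trying y = 12.6 m: A R^(2/3) = 211.4 — close enough.

y_n = 12.6 m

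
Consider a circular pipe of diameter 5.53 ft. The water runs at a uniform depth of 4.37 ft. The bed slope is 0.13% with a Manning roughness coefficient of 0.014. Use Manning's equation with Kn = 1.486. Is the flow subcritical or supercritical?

subcritical

For a circular section of diameter D = 5.53 ft at depth y = 4.37 ft, the central angle is θ = 2 arccos(1 − 2y/D) = 4.38 rad. Then A = (D²/8)(θ − sin θ) = 20.36 ft² and P = Dθ/2 = 12.11 ft.
Hydraulic radius R = A/P = 20.36/12.11 = 1.681 ft.
V = (1.486/n) R^(2/3) √S = (1.486/0.014) × 1.681^(2/3) × √0.0013 = 5.41 ft/s. Hydraulic depth D_h = A/T = 20.36/4.503 = 4.521 ft.
Froude number Fr = V/√(g·D_h) = 5.41/√(32.2×4.521) = 0.448, which is less than 1, so the flow is subcritical.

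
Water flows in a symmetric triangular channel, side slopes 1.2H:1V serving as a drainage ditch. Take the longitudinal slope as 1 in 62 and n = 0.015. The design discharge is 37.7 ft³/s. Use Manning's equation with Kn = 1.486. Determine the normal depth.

Manning's equation rearranged: A R^(2/3) = nQ / (1.486·√S) = 0.015 × 37.7 / (1.486 × √0.01613) = 2.996.
Trying y = 2.24 ft: A R^(2/3) = 5.447 — over.
Trying y = 1.49 ft: A R^(2/3) = 1.836 — short.
Trying y = 1.79 ft: A R^(2/3) = 2.995 — matches.

y_n = 1.79 ft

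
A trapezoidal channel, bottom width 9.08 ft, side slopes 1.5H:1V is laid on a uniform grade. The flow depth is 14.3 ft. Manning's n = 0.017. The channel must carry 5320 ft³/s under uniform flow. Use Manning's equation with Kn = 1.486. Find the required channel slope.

S = 0.0014

With bottom width b = 9.08 ft and side slope z = 1.5: A = (b + zy)y = (9.08 + 1.5×14.3)×14.3 = 436.6 ft²; P = b + 2y√(1+z²) = 9.08 + 2×14.3×1.803 = 60.64 ft.
Hydraulic radius R = A/P = 436.6/60.64 = 7.2 ft.
From Manning's equation, S = [nQ / (1.486 A R^(2/3))]² = [0.017 × 5320 / (1.486 × 436.6 × 7.2^(2/3))]² = 0.0014.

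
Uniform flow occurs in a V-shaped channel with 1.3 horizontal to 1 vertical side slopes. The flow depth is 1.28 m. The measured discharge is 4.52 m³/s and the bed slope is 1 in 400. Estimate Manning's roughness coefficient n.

n = 0.015

For a triangular section with side slope z = 1.3: A = zy² = 1.3×1.28² = 2.13 m²; P = 2y√(1+z²) = 2×1.28×1.64 = 4.199 m.
Hydraulic radius R = A/P = 2.13/4.199 = 0.5073 m.
Rearranging Manning's equation: n = (1/Q) A R^(2/3) S^(1/2) = (1/4.52) × 2.13 × 0.5073^(2/3) × √0.0025 = 0.015.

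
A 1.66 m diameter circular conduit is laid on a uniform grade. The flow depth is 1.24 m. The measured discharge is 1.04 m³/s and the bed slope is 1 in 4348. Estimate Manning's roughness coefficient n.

n = 0.0159

For a circular section of diameter D = 1.66 m at depth y = 1.24 m, the central angle is θ = 2 arccos(1 − 2y/D) = 4.175 rad. Then A = (D²/8)(θ − sin θ) = 1.734 m² and P = Dθ/2 = 3.465 m.
Hydraulic radius R = A/P = 1.734/3.465 = 0.5004 m.
Rearranging Manning's equation: n = (1/Q) A R^(2/3) S^(1/2) = (1/1.04) × 1.734 × 0.5004^(2/3) × √0.00023 = 0.0159.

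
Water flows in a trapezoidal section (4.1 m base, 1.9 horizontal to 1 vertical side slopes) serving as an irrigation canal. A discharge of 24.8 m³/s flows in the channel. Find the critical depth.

y_c = 1.27 m

At critical depth, Q² T / (g A³) = 1, i.e. A³/T = Q²/g = 24.8²/9.81 = 62.7.
Try y = 1.38 m: A³/T = 85.43 — too large.
Try y = 1.08 m: A³/T = 35.75 — too small.
Try y = 1.27 m: A³/T = 63.4 — ≈ 62.7.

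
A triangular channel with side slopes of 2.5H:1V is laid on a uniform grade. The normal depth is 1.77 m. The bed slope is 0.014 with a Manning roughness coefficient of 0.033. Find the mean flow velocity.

V = 3.15 m/s

For a triangular section with side slope z = 2.5: A = zy² = 2.5×1.77² = 7.832 m²; P = 2y√(1+z²) = 2×1.77×2.693 = 9.532 m.
Hydraulic radius R = A/P = 7.832/9.532 = 0.8217 m.
From Manning's equation, V = (1/n) R^(2/3) S^(1/2) = (1/0.033) × 0.8217^(2/3) × 0.014^(1/2) = 3.15 m/s.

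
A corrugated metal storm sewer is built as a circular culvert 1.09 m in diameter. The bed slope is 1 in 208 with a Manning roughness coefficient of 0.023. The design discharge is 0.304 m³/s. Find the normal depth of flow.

Manning's equation rearranged: A R^(2/3) = nQ / (1·√S) = 0.023 × 0.304 / (√0.004808) = 0.1008.
Try y = 0.328 m: A R^(2/3) = 0.07726 — short.
Try y = 0.455 m: A R^(2/3) = 0.1428 — over.
Try y = 0.377 m: A R^(2/3) = 0.1008 — close enough.

y_n = 0.377 m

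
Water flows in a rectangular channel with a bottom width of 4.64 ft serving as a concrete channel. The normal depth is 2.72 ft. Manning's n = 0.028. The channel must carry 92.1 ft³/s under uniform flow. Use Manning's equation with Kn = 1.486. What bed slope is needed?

Flow area A = b·y = 4.64 × 2.72 = 12.62 ft². Wetted perimeter P = b + 2y = 4.64 + 2×2.72 = 10.08 ft.
Hydraulic radius R = A/P = 12.62/10.08 = 1.252 ft.
From Manning's equation, S = [nQ / (1.486 A R^(2/3))]² = [0.028 × 92.1 / (1.486 × 12.62 × 1.252^(2/3))]² = 0.014.

S = 0.014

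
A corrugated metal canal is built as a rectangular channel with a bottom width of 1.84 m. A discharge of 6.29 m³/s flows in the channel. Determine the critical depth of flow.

For a rectangular channel, critical depth y_c = (q²/g)^(1/3) where q = Q/b = 6.29/1.84 = 3.418 m²/s.
So y_c = (3.418²/9.81)^(1/3) = 1.06 m.

y_c = 1.06 m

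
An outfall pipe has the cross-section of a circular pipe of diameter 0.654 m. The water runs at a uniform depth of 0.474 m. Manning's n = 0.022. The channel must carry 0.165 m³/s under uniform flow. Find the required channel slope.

For a circular section of diameter D = 0.654 m at depth y = 0.474 m, the central angle is θ = 2 arccos(1 − 2y/D) = 4.074 rad. Then A = (D²/8)(θ − sin θ) = 0.2608 m² and P = Dθ/2 = 1.332 m.
Hydraulic radius R = A/P = 0.2608/1.332 = 0.1957 m.
From Manning's equation, S = [nQ / (1 A R^(2/3))]² = [0.022 × 0.165 / (1 × 0.2608 × 0.1957^(2/3))]² = 0.00171.

S = 0.00171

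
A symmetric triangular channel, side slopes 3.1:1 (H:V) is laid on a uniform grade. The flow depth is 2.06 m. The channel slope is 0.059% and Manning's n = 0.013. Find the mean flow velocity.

V = 1.84 m/s

For a triangular section with side slope z = 3.1: A = zy² = 3.1×2.06² = 13.16 m²; P = 2y√(1+z²) = 2×2.06×3.257 = 13.42 m.
Hydraulic radius R = A/P = 13.16/13.42 = 0.9803 m.
From Manning's equation, V = (1/n) R^(2/3) S^(1/2) = (1/0.013) × 0.9803^(2/3) × 0.00059^(1/2) = 1.84 m/s.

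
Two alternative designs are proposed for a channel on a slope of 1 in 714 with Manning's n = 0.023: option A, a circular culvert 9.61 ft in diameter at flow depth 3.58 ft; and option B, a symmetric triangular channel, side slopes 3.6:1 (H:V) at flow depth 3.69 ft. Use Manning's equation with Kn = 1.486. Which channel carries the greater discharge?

channel B

Channel A: For a circular section of diameter D = 9.61 ft at depth y = 3.58 ft, the central angle is θ = 2 arccos(1 − 2y/D) = 2.626 rad. Then A = (D²/8)(θ − sin θ) = 24.62 ft² and P = Dθ/2 = 12.62 ft. Hydraulic radius R = A/P = 24.62/12.62 = 1.951 ft. Q_A = (1.486/0.023)·24.62·1.951^(2/3)·√0.001401 = 92.97 ft³/s.
Channel B: For a triangular section with side slope z = 3.6: A = zy² = 3.6×3.69² = 49.02 ft²; P = 2y√(1+z²) = 2×3.69×3.736 = 27.57 ft. Hydraulic radius R = A/P = 49.02/27.57 = 1.778 ft. Q_B = (1.486/0.023)·49.02·1.778^(2/3)·√0.001401 = 173.9 ft³/s.
Q_A = 92.97 ft³/s vs Q_B = 173.9 ft³/s, so channel B carries more.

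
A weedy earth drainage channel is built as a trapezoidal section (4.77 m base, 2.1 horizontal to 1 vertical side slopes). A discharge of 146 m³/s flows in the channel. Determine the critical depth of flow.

y_c = 3.02 m

At critical depth, Q² T / (g A³) = 1, i.e. A³/T = Q²/g = 146²/9.81 = 2173.
Try y = 3.76 m: A³/T = 5253 — over.
Try y = 3.02 m: A³/T = 2165 — matches.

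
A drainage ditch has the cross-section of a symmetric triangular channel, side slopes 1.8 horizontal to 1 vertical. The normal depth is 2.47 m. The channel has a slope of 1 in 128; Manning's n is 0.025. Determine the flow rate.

For a triangular section with side slope z = 1.8: A = zy² = 1.8×2.47² = 10.98 m²; P = 2y√(1+z²) = 2×2.47×2.059 = 10.17 m.
Hydraulic radius R = A/P = 10.98/10.17 = 1.08 m.
Manning's equation: Q = (1/n) A R^(2/3) S^(1/2) = (1/0.025) × 10.98 × 1.08^(2/3) × 0.007812^(1/2) = 40.9 m³/s.

Q = 40.9 m³/s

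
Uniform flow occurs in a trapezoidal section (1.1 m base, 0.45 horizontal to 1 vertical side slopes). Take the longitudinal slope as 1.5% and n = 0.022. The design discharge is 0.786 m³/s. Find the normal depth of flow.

Manning's equation rearranged: A R^(2/3) = nQ / (1·√S) = 0.022 × 0.786 / (√0.015) = 0.1412.
At y = 0.384 m: A R^(2/3) = 0.1948 — high.
At y = 0.271 m: A R^(2/3) = 0.1115 — low.
At y = 0.314 m: A R^(2/3) = 0.1411 — ≈ 0.1412.

y_n = 0.314 m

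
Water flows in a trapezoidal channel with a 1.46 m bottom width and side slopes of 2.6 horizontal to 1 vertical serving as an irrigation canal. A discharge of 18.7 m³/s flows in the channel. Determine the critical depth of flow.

At critical depth, Q² T / (g A³) = 1, i.e. A³/T = Q²/g = 18.7²/9.81 = 35.65.
At y = 1.56 m: A³/T = 66.56 — high.
At y = 1.15 m: A³/T = 18.01 — low.
At y = 1.35 m: A³/T = 35.62 — close enough.

y_c = 1.35 m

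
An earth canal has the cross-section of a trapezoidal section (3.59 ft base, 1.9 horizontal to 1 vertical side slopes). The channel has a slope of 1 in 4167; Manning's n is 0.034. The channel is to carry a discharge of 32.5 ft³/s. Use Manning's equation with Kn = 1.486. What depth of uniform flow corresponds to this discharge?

y_n = 3.28 ft

Manning's equation rearranged: A R^(2/3) = nQ / (1.486·√S) = 0.034 × 32.5 / (1.486 × √0.00024) = 48.
Trying y = 3.59 ft: A R^(2/3) = 58.67 — too large.
Trying y = 2.68 ft: A R^(2/3) = 31.04 — too small.
Trying y = 3.28 ft: A R^(2/3) = 48.07 — close enough.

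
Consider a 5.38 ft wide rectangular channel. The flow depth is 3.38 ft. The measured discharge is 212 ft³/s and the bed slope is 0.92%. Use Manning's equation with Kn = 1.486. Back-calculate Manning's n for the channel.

n = 0.016

Flow area A = b·y = 5.38 × 3.38 = 18.18 ft². Wetted perimeter P = b + 2y = 5.38 + 2×3.38 = 12.14 ft.
Hydraulic radius R = A/P = 18.18/12.14 = 1.498 ft.
Rearranging Manning's equation: n = (1.486/Q) A R^(2/3) S^(1/2) = (1.486/212) × 18.18 × 1.498^(2/3) × √0.0092 = 0.016.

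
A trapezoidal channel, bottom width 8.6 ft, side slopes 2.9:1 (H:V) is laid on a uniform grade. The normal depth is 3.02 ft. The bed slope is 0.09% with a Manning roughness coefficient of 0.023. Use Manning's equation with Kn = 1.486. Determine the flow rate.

Q = 158 ft³/s

With bottom width b = 8.6 ft and side slope z = 2.9: A = (b + zy)y = (8.6 + 2.9×3.02)×3.02 = 52.42 ft²; P = b + 2y√(1+z²) = 8.6 + 2×3.02×3.068 = 27.13 ft.
Hydraulic radius R = A/P = 52.42/27.13 = 1.932 ft.
Manning's equation: Q = (1.486/n) A R^(2/3) S^(1/2) = (1.486/0.023) × 52.42 × 1.932^(2/3) × 0.0009^(1/2) = 158 ft³/s.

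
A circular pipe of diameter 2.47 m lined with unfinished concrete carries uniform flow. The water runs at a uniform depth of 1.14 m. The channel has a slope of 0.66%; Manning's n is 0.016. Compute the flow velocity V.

For a circular section of diameter D = 2.47 m at depth y = 1.14 m, the central angle is θ = 2 arccos(1 − 2y/D) = 2.988 rad. Then A = (D²/8)(θ − sin θ) = 2.161 m² and P = Dθ/2 = 3.69 m.
Hydraulic radius R = A/P = 2.161/3.69 = 0.5858 m.
From Manning's equation, V = (1/n) R^(2/3) S^(1/2) = (1/0.016) × 0.5858^(2/3) × 0.0066^(1/2) = 3.55 m/s.

V = 3.55 m/s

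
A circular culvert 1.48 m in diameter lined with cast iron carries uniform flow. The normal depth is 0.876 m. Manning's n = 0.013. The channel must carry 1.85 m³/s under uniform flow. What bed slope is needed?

S = 0.0017

For a circular section of diameter D = 1.48 m at depth y = 0.876 m, the central angle is θ = 2 arccos(1 − 2y/D) = 3.511 rad. Then A = (D²/8)(θ − sin θ) = 1.06 m² and P = Dθ/2 = 2.598 m.
Hydraulic radius R = A/P = 1.06/2.598 = 0.4081 m.
From Manning's equation, S = [nQ / (1 A R^(2/3))]² = [0.013 × 1.85 / (1 × 1.06 × 0.4081^(2/3))]² = 0.0017.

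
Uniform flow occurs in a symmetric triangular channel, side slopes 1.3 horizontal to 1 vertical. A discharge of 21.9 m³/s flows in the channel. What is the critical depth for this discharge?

At critical depth, Q² T / (g A³) = 1, i.e. A³/T = Q²/g = 21.9²/9.81 = 48.89.
Trying y = 1.96 m: A³/T = 24.44 — low.
Trying y = 2.61 m: A³/T = 102.3 — high.
Trying y = 2.25 m: A³/T = 48.73 — ≈ 48.89.

y_c = 2.25 m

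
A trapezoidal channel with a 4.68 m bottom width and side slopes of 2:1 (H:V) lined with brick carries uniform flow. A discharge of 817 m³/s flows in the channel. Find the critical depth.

At critical depth, Q² T / (g A³) = 1, i.e. A³/T = Q²/g = 817²/9.81 = 68040.
At y = 7.94 m: A³/T = 119400 — too large.
At y = 4.91 m: A³/T = 14840 — too small.
At y = 6.99 m: A³/T = 67990 — ≈ 68040.

y_c = 6.99 m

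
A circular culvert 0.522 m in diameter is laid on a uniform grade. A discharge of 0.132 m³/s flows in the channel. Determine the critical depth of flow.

At critical depth, Q² T / (g A³) = 1, i.e. A³/T = Q²/g = 0.132²/9.81 = 0.001776.
At y = 0.212 m: A³/T = 0.001059 — too small.
At y = 0.243 m: A³/T = 0.001786 — matches.

y_c = 0.243 m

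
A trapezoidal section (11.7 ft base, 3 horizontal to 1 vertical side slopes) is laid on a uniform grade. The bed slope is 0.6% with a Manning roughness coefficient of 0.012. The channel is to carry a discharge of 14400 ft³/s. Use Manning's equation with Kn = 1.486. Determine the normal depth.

Manning's equation rearranged: A R^(2/3) = nQ / (1.486·√S) = 0.012 × 14400 / (1.486 × √0.006) = 1501.
At y = 8.41 ft: A R^(2/3) = 882.1 — too small.
At y = 11.8 ft: A R^(2/3) = 1923 — too large.
At y = 10.6 ft: A R^(2/3) = 1498 — close enough.

y_n = 10.6 ft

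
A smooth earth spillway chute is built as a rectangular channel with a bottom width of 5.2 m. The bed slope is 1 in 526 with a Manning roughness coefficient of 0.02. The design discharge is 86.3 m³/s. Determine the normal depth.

y_n = 5.26 m

Manning's equation rearranged: A R^(2/3) = nQ / (1·√S) = 0.02 × 86.3 / (√0.001901) = 39.59.
Trying y = 5.81 m: A R^(2/3) = 44.64 — high.
Trying y = 4.47 m: A R^(2/3) = 32.38 — low.
Trying y = 5.26 m: A R^(2/3) = 39.57 — matches.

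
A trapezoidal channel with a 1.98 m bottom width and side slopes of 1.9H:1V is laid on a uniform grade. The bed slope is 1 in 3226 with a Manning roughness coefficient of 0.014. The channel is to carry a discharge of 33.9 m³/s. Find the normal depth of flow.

y_n = 2.83 m

Manning's equation rearranged: A R^(2/3) = nQ / (1·√S) = 0.014 × 33.9 / (√0.00031) = 26.96.
Trying y = 1.98 m: A R^(2/3) = 12 — too small.
Trying y = 3.22 m: A R^(2/3) = 36.4 — too large.
Trying y = 2.83 m: A R^(2/3) = 26.96 — matches.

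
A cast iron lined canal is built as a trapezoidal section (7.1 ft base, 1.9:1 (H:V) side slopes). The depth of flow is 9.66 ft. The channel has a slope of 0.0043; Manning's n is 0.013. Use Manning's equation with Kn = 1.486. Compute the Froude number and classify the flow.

With bottom width b = 7.1 ft and side slope z = 1.9: A = (b + zy)y = (7.1 + 1.9×9.66)×9.66 = 245.9 ft²; P = b + 2y√(1+z²) = 7.1 + 2×9.66×2.147 = 48.58 ft.
Hydraulic radius R = A/P = 245.9/48.58 = 5.061 ft.
V = (1.486/n) R^(2/3) √S = (1.486/0.013) × 5.061^(2/3) × √0.0043 = 22.1 ft/s. Hydraulic depth D_h = A/T = 245.9/43.81 = 5.613 ft.
Froude number Fr = V/√(g·D_h) = 22.1/√(32.2×5.613) = 1.64, which is greater than 1, so the flow is supercritical.

supercritical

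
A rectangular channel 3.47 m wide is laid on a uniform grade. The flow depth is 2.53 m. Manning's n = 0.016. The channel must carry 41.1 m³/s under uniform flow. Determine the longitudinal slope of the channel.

S = 0.0054

Flow area A = b·y = 3.47 × 2.53 = 8.779 m². Wetted perimeter P = b + 2y = 3.47 + 2×2.53 = 8.53 m.
Hydraulic radius R = A/P = 8.779/8.53 = 1.029 m.
From Manning's equation, S = [nQ / (1 A R^(2/3))]² = [0.016 × 41.1 / (1 × 8.779 × 1.029^(2/3))]² = 0.0054.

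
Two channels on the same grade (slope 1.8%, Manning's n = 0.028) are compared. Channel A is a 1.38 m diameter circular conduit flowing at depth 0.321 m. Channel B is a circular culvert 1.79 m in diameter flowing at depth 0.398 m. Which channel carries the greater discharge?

channel B

Channel A: For a circular section of diameter D = 1.38 m at depth y = 0.321 m, the central angle is θ = 2 arccos(1 − 2y/D) = 2.013 rad. Then A = (D²/8)(θ − sin θ) = 0.2641 m² and P = Dθ/2 = 1.389 m. Hydraulic radius R = A/P = 0.2641/1.389 = 0.1901 m. Q_A = (1/0.028)·0.2641·0.1901^(2/3)·√0.018 = 0.4184 m³/s.
Channel B: For a circular section of diameter D = 1.79 m at depth y = 0.398 m, the central angle is θ = 2 arccos(1 − 2y/D) = 1.964 rad. Then A = (D²/8)(θ − sin θ) = 0.4167 m² and P = Dθ/2 = 1.758 m. Hydraulic radius R = A/P = 0.4167/1.758 = 0.2371 m. Q_B = (1/0.028)·0.4167·0.2371^(2/3)·√0.018 = 0.7648 m³/s.
Q_A = 0.4184 m³/s vs Q_B = 0.7648 m³/s, so channel B carries more.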